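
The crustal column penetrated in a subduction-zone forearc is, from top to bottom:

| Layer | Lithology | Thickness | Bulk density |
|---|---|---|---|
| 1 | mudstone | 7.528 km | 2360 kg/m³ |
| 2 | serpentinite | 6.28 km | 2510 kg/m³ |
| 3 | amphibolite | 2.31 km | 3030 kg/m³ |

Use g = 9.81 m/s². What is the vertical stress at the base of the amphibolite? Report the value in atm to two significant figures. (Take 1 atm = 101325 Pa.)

3900 atm

mudstone: 2360 kg/m³ × 9.81 m/s² × 7528 m = 1.743×10^8 Pa = 1720 atm
serpentinite: 2510 kg/m³ × 9.81 m/s² × 6280 m = 1.546×10^8 Pa = 1526 atm
amphibolite: 3030 kg/m³ × 9.81 m/s² × 2310 m = 6.866×10^7 Pa = 677.7 atm
Total = 1720 + 1526 + 677.7 = 3923.8 atm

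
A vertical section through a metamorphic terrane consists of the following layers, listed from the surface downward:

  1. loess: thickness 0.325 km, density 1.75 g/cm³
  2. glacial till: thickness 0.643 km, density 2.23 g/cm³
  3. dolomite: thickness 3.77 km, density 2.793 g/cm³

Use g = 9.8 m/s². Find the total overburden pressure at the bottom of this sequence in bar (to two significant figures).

1200 bar

loess: 1750 kg/m³ × 9.8 m/s² × 325 m = 5.574×10^6 Pa = 55.74 bar
glacial till: 2230 kg/m³ × 9.8 m/s² × 643 m = 1.405×10^7 Pa = 140.5 bar
dolomite: 2793 kg/m³ × 9.8 m/s² × 3770 m = 1.032×10^8 Pa = 1032 bar
Total = 55.74 + 140.5 + 1032 = 1228.2 bar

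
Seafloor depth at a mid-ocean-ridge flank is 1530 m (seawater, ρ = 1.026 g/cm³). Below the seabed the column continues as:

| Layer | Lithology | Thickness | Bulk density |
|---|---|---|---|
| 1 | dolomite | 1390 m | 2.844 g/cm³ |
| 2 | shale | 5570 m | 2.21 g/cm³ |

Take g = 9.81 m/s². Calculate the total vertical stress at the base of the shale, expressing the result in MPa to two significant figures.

seawater: 1026 kg/m³ × 9.81 m/s² × 1530 m = 1.540×10^7 Pa = 15.40 MPa
dolomite: 2844 kg/m³ × 9.81 m/s² × 1390 m = 3.878×10^7 Pa = 38.78 MPa
shale: 2210 kg/m³ × 9.81 m/s² × 5570 m = 1.208×10^8 Pa = 120.8 MPa
Total = 15.40 + 38.78 + 120.8 = 174.94 MPa

170 MPa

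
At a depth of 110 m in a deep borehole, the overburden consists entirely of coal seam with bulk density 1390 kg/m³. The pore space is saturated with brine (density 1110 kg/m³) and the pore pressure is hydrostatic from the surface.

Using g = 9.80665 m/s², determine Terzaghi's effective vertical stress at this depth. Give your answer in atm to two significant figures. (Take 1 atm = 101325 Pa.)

Overburden (lithostatic) stress σ_v:
coal seam: 1390 kg/m³ × 9.80665 m/s² × 110 m = 1.499×10^6 Pa = 1.499 MPa
Pore pressure P_p = 1110 kg/m³ × 9.80665 m/s² × 110 m = 1.197×10^6 Pa = 1.197 MPa
Effective stress σ' = σ_v − P_p = 1.499 − 1.197 = 0.30204 MPa = 2.9810 atm

3.0 atm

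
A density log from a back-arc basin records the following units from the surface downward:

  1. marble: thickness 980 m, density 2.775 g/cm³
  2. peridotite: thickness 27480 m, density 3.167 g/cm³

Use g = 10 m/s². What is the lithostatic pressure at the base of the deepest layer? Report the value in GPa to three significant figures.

0.897 GPa

marble: 2775 kg/m³ × 10 m/s² × 980 m = 2.720×10^7 Pa = 0.02720 GPa
peridotite: 3167 kg/m³ × 10 m/s² × 27480 m = 8.703×10^8 Pa = 0.8703 GPa
Total = 0.02720 + 0.8703 = 0.89749 GPa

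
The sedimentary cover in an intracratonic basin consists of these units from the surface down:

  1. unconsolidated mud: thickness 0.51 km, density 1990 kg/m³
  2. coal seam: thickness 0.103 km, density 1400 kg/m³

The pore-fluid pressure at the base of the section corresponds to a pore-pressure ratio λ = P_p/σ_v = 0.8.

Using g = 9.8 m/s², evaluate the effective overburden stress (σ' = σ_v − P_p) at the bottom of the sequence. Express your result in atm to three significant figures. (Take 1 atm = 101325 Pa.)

Overburden (lithostatic) stress σ_v:
unconsolidated mud: 1990 kg/m³ × 9.8 m/s² × 510 m = 9.946×10^6 Pa = 9.946 MPa
coal seam: 1400 kg/m³ × 9.8 m/s² × 103 m = 1.413×10^6 Pa = 1.413 MPa
Total = 9.946 + 1.413 = 11.359 MPa
Pore pressure P_p = λ·σ_v = 0.8 × 11.36 MPa = 9.087 MPa
Effective stress σ' = σ_v − P_p = 11.36 − 9.087 = 2.2718 MPa = 22.421 atm

22.4 atm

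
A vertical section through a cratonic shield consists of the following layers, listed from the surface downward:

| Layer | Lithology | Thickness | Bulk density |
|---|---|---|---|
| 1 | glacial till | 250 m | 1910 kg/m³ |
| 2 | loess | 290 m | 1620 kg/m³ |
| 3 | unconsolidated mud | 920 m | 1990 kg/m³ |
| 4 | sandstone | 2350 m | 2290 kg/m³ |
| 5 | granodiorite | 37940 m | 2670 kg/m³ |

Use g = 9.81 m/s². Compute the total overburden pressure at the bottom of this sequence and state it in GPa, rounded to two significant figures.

1.1 GPa

glacial till: 1910 kg/m³ × 9.81 m/s² × 250 m = 4.684×10^6 Pa = 4.684×10^-3 GPa
loess: 1620 kg/m³ × 9.81 m/s² × 290 m = 4.609×10^6 Pa = 4.609×10^-3 GPa
unconsolidated mud: 1990 kg/m³ × 9.81 m/s² × 920 m = 1.796×10^7 Pa = 0.01796 GPa
sandstone: 2290 kg/m³ × 9.81 m/s² × 2350 m = 5.279×10^7 Pa = 0.05279 GPa
granodiorite: 2670 kg/m³ × 9.81 m/s² × 37940 m = 9.938×10^8 Pa = 0.9938 GPa
Total = 4.684×10^-3 + 4.609×10^-3 + 0.01796 + 0.05279 + 0.9938 = 1.0738 GPa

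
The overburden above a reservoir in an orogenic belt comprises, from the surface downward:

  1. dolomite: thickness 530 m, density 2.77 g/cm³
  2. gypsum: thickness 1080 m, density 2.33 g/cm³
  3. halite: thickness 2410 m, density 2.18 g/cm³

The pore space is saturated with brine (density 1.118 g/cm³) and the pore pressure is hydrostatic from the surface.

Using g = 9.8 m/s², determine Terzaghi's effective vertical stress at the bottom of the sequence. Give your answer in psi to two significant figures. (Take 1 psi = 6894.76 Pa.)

6700 psi

Overburden (lithostatic) stress σ_v:
dolomite: 2770 kg/m³ × 9.8 m/s² × 530 m = 1.439×10^7 Pa = 14.39 MPa
gypsum: 2330 kg/m³ × 9.8 m/s² × 1080 m = 2.466×10^7 Pa = 24.66 MPa
halite: 2180 kg/m³ × 9.8 m/s² × 2410 m = 5.149×10^7 Pa = 51.49 MPa
Total = 14.39 + 24.66 + 51.49 = 90.535 MPa
Pore pressure P_p = 1118 kg/m³ × 9.8 m/s² × 4020 m = 4.404×10^7 Pa = 44.04 MPa
Effective stress σ' = σ_v − P_p = 90.54 − 44.04 = 46.491 MPa = 6742.9 psi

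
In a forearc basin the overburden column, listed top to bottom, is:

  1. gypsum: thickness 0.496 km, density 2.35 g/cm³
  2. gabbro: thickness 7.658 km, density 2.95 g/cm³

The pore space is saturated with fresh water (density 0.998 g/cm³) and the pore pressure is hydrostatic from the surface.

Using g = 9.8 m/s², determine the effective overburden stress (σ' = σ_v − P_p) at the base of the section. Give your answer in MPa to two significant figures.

150 MPa

Overburden (lithostatic) stress σ_v:
gypsum: 2350 kg/m³ × 9.8 m/s² × 496 m = 1.142×10^7 Pa = 11.42 MPa
gabbro: 2950 kg/m³ × 9.8 m/s² × 7658 m = 2.214×10^8 Pa = 221.4 MPa
Total = 11.42 + 221.4 = 232.82 MPa
Pore pressure P_p = 998 kg/m³ × 9.8 m/s² × 8154 m = 7.975×10^7 Pa = 79.75 MPa
Effective stress σ' = σ_v − P_p = 232.8 − 79.75 = 153.07 MPa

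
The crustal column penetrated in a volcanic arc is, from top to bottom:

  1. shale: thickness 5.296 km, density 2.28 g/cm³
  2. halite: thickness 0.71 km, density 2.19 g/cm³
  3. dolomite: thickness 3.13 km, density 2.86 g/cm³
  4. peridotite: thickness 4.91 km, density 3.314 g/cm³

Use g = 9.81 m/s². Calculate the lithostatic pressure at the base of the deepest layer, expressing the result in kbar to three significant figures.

shale: 2280 kg/m³ × 9.81 m/s² × 5296 m = 1.185×10^8 Pa = 1.185 kbar
halite: 2190 kg/m³ × 9.81 m/s² × 710 m = 1.525×10^7 Pa = 0.1525 kbar
dolomite: 2860 kg/m³ × 9.81 m/s² × 3130 m = 8.782×10^7 Pa = 0.8782 kbar
peridotite: 3314 kg/m³ × 9.81 m/s² × 4910 m = 1.596×10^8 Pa = 1.596 kbar
Total = 1.185 + 0.1525 + 0.8782 + 1.596 = 3.8115 kbar

3.81 kbar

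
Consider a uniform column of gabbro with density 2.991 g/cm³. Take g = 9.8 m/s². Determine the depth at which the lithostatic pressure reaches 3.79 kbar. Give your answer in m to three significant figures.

h = P/(ρg) = 3.79 kbar / (2991 kg/m³ × 9.8 m/s²) = 3.790×10^8 Pa / 29312 Pa/m = 12930 m

12900 m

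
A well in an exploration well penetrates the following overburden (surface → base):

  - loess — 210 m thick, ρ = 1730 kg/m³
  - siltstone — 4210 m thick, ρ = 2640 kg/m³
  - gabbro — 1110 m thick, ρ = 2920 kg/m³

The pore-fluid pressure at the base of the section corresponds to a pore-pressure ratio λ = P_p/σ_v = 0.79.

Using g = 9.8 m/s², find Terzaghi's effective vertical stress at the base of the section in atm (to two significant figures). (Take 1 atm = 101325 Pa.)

300 atm

Overburden (lithostatic) stress σ_v:
loess: 1730 kg/m³ × 9.8 m/s² × 210 m = 3.560×10^6 Pa = 3.560 MPa
siltstone: 2640 kg/m³ × 9.8 m/s² × 4210 m = 1.089×10^8 Pa = 108.9 MPa
gabbro: 2920 kg/m³ × 9.8 m/s² × 1110 m = 3.176×10^7 Pa = 31.76 MPa
Total = 3.560 + 108.9 + 31.76 = 144.25 MPa
Pore pressure P_p = λ·σ_v = 0.79 × 144.2 MPa = 114.0 MPa
Effective stress σ' = σ_v − P_p = 144.2 − 114.0 = 30.291 MPa = 298.95 atm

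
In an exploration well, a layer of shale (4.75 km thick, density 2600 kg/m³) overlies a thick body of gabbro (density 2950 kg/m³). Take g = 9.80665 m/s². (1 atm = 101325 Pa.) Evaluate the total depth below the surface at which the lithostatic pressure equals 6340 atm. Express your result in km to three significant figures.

22.8 km

Pressure at base of upper layers: 2600×9.80665×4750 = 1.211×10^8 Pa = 1195 atm
Remaining pressure to be supplied by gabbro: 6.424×10^8 − 1.211×10^8 = 5.213×10^8 Pa
Additional depth in gabbro = 5.213×10^8 Pa / (2950 kg/m³ × 9.80665 m/s²) = 18019 m
Total depth = 4750 m + 18019 m = 22769 m
= 22.769 km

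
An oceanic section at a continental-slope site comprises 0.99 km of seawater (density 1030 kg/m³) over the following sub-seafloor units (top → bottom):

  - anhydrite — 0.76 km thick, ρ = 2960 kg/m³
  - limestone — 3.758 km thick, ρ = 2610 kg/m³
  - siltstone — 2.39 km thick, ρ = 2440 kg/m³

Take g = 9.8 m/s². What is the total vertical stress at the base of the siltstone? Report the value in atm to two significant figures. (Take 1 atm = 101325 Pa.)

1800 atm

seawater: 1030 kg/m³ × 9.8 m/s² × 990 m = 9.993×10^6 Pa = 98.62 atm
anhydrite: 2960 kg/m³ × 9.8 m/s² × 760 m = 2.205×10^7 Pa = 217.6 atm
limestone: 2610 kg/m³ × 9.8 m/s² × 3758 m = 9.612×10^7 Pa = 948.7 atm
siltstone: 2440 kg/m³ × 9.8 m/s² × 2390 m = 5.715×10^7 Pa = 564.0 atm
Total = 98.62 + 217.6 + 948.7 + 564.0 = 1828.9 atm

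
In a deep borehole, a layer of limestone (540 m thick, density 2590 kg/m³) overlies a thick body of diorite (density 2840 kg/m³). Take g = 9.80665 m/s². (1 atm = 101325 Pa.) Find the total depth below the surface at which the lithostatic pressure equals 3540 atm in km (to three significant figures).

Pressure at base of upper layers: 2590×9.80665×540 = 1.372×10^7 Pa = 135.4 atm
Remaining pressure to be supplied by diorite: 3.587×10^8 − 1.372×10^7 = 3.450×10^8 Pa
Additional depth in diorite = 3.450×10^8 Pa / (2840 kg/m³ × 9.80665 m/s²) = 12386 m
Total depth = 540 m + 12386 m = 12926 m
= 12.926 km

12.9 km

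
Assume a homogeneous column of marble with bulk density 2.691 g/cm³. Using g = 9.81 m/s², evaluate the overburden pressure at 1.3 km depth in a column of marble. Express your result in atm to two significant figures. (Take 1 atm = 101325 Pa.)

marble: 2691 kg/m³ × 9.81 m/s² × 1300 m = 3.432×10^7 Pa = 338.7 atm

340 atm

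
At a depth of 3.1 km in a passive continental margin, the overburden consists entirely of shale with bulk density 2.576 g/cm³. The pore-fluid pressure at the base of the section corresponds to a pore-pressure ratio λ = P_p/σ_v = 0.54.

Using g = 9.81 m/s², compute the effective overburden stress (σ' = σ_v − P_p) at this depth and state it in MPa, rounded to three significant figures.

Overburden (lithostatic) stress σ_v:
shale: 2576 kg/m³ × 9.81 m/s² × 3100 m = 7.834×10^7 Pa = 78.34 MPa
Pore pressure P_p = λ·σ_v = 0.54 × 78.34 MPa = 42.30 MPa
Effective stress σ' = σ_v − P_p = 78.34 − 42.30 = 36.036 MPa

36.0 MPa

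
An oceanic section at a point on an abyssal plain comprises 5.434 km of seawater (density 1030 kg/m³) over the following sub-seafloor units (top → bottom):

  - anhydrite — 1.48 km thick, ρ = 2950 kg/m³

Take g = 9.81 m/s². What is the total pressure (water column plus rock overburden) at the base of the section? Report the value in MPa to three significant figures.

seawater: 1030 kg/m³ × 9.81 m/s² × 5434 m = 5.491×10^7 Pa = 54.91 MPa
anhydrite: 2950 kg/m³ × 9.81 m/s² × 1480 m = 4.283×10^7 Pa = 42.83 MPa
Total = 54.91 + 42.83 = 97.737 MPa

97.7 MPa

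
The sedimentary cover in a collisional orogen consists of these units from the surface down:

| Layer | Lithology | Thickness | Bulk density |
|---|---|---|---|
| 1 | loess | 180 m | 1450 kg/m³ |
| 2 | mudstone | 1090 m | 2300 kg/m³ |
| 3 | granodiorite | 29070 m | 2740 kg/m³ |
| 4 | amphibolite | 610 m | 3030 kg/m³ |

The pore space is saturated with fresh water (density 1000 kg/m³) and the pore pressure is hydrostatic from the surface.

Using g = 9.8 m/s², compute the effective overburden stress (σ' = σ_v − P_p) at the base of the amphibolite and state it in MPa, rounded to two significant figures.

Overburden (lithostatic) stress σ_v:
loess: 1450 kg/m³ × 9.8 m/s² × 180 m = 2.558×10^6 Pa = 2.558 MPa
mudstone: 2300 kg/m³ × 9.8 m/s² × 1090 m = 2.457×10^7 Pa = 24.57 MPa
granodiorite: 2740 kg/m³ × 9.8 m/s² × 29070 m = 7.806×10^8 Pa = 780.6 MPa
amphibolite: 3030 kg/m³ × 9.8 m/s² × 610 m = 1.811×10^7 Pa = 18.11 MPa
Total = 2.558 + 24.57 + 780.6 + 18.11 = 825.83 MPa
Pore pressure P_p = 1000 kg/m³ × 9.8 m/s² × 30950 m = 3.033×10^8 Pa = 303.3 MPa
Effective stress σ' = σ_v − P_p = 825.8 − 303.3 = 522.52 MPa

520 MPa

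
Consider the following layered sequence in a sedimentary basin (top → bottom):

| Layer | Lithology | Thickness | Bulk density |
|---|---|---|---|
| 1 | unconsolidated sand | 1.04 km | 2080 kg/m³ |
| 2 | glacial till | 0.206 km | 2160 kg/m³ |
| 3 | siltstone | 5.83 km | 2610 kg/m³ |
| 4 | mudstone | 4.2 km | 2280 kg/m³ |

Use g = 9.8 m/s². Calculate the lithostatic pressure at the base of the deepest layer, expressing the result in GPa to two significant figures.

unconsolidated sand: 2080 kg/m³ × 9.8 m/s² × 1040 m = 2.120×10^7 Pa = 0.02120 GPa
glacial till: 2160 kg/m³ × 9.8 m/s² × 206 m = 4.361×10^6 Pa = 4.361×10^-3 GPa
siltstone: 2610 kg/m³ × 9.8 m/s² × 5830 m = 1.491×10^8 Pa = 0.1491 GPa
mudstone: 2280 kg/m³ × 9.8 m/s² × 4200 m = 9.384×10^7 Pa = 0.09384 GPa
Total = 0.02120 + 4.361×10^-3 + 0.1491 + 0.09384 = 0.26852 GPa

0.27 GPa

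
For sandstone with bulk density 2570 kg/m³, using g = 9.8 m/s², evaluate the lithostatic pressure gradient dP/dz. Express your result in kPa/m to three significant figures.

dP/dz = ρg = 2570 kg/m³ × 9.8 m/s² = 25186 Pa/m
= 25186 Pa/m × (1 kPa/m / 1000.0 Pa/m) = 25.186 kPa/m

25.2 kPa/m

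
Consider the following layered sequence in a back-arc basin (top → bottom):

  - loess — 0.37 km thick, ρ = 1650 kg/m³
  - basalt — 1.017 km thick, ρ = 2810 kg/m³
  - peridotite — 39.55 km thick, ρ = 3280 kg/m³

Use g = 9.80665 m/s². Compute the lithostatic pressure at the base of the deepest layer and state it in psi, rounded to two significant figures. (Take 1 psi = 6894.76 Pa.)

190000 psi

loess: 1650 kg/m³ × 9.80665 m/s² × 370 m = 5.987×10^6 Pa = 868.3 psi
basalt: 2810 kg/m³ × 9.80665 m/s² × 1017 m = 2.803×10^7 Pa = 4065 psi
peridotite: 3280 kg/m³ × 9.80665 m/s² × 39550 m = 1.272×10^9 Pa = 1.845×10^5 psi
Total = 868.3 + 4065 + 1.845×10^5 = 1.8944×10^5 psi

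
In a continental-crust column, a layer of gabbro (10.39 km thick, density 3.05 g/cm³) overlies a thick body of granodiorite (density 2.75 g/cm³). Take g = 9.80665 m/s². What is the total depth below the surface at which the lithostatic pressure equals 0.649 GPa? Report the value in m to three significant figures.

22900 m

Pressure at base of upper layers: 3050×9.80665×10390 = 3.108×10^8 Pa = 0.3108 GPa
Remaining pressure to be supplied by granodiorite: 6.490×10^8 − 3.108×10^8 = 3.382×10^8 Pa
Additional depth in granodiorite = 3.382×10^8 Pa / (2750 kg/m³ × 9.80665 m/s²) = 12542 m
Total depth = 10390 m + 12542 m = 22932 m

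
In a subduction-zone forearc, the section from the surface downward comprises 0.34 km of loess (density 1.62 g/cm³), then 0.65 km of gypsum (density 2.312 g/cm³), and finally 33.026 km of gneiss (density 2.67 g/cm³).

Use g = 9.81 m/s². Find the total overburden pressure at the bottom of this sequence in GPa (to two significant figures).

loess: 1620 kg/m³ × 9.81 m/s² × 340 m = 5.403×10^6 Pa = 5.403×10^-3 GPa
gypsum: 2312 kg/m³ × 9.81 m/s² × 650 m = 1.474×10^7 Pa = 0.01474 GPa
gneiss: 2670 kg/m³ × 9.81 m/s² × 33026 m = 8.650×10^8 Pa = 0.8650 GPa
Total = 5.403×10^-3 + 0.01474 + 0.8650 = 0.88519 GPa

0.89 GPa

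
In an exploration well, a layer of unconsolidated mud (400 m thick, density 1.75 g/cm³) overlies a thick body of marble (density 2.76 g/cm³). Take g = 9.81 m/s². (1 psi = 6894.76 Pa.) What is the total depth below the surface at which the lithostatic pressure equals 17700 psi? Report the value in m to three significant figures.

Pressure at base of upper layers: 1750×9.81×400 = 6.867×10^6 Pa = 996.0 psi
Remaining pressure to be supplied by marble: 1.220×10^8 − 6.867×10^6 = 1.152×10^8 Pa
Additional depth in marble = 1.152×10^8 Pa / (2760 kg/m³ × 9.81 m/s²) = 4253.7 m
Total depth = 400 m + 4253.7 m = 4653.7 m

4650 m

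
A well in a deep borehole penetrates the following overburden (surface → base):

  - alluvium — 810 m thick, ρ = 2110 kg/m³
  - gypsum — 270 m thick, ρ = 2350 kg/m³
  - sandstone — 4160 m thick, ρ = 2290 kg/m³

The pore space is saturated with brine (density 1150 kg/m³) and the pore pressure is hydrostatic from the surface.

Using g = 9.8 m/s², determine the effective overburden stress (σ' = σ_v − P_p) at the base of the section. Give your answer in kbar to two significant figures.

0.57 kbar

Overburden (lithostatic) stress σ_v:
alluvium: 2110 kg/m³ × 9.8 m/s² × 810 m = 1.675×10^7 Pa = 16.75 MPa
gypsum: 2350 kg/m³ × 9.8 m/s² × 270 m = 6.218×10^6 Pa = 6.218 MPa
sandstone: 2290 kg/m³ × 9.8 m/s² × 4160 m = 9.336×10^7 Pa = 93.36 MPa
Total = 16.75 + 6.218 + 93.36 = 116.33 MPa
Pore pressure P_p = 1150 kg/m³ × 9.8 m/s² × 5240 m = 5.905×10^7 Pa = 59.05 MPa
Effective stress σ' = σ_v − P_p = 116.3 − 59.05 = 57.271 MPa = 0.57271 kbar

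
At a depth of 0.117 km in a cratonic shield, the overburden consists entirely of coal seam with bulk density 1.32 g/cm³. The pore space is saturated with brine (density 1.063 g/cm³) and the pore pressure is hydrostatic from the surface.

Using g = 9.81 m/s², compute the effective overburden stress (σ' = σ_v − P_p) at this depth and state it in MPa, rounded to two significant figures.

Overburden (lithostatic) stress σ_v:
coal seam: 1320 kg/m³ × 9.81 m/s² × 117 m = 1.515×10^6 Pa = 1.515 MPa
Pore pressure P_p = 1063 kg/m³ × 9.81 m/s² × 117 m = 1.220×10^6 Pa = 1.220 MPa
Effective stress σ' = σ_v − P_p = 1.515 − 1.220 = 0.29498 MPa

0.29 MPa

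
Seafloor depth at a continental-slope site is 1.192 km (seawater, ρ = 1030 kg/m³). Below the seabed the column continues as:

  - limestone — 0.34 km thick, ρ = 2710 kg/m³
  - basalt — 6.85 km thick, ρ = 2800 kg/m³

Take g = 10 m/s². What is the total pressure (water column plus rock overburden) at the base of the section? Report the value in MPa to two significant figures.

210 MPa

seawater: 1030 kg/m³ × 10 m/s² × 1192 m = 1.228×10^7 Pa = 12.28 MPa
limestone: 2710 kg/m³ × 10 m/s² × 340 m = 9.214×10^6 Pa = 9.214 MPa
basalt: 2800 kg/m³ × 10 m/s² × 6850 m = 1.918×10^8 Pa = 191.8 MPa
Total = 12.28 + 9.214 + 191.8 = 213.29 MPa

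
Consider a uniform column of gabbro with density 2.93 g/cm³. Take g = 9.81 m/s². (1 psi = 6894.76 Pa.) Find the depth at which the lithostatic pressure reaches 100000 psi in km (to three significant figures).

24.0 km

h = P/(ρg) = 100000 psi / (2930 kg/m³ × 9.81 m/s²) = 6.895×10^8 Pa / 28743 Pa/m = 23987 m
= 23.987 km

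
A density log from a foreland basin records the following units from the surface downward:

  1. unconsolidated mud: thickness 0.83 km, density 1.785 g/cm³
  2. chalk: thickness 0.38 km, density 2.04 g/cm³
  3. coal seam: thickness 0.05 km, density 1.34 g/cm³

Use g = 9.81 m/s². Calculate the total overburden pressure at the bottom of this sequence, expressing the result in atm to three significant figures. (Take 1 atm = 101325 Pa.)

unconsolidated mud: 1785 kg/m³ × 9.81 m/s² × 830 m = 1.453×10^7 Pa = 143.4 atm
chalk: 2040 kg/m³ × 9.81 m/s² × 380 m = 7.605×10^6 Pa = 75.05 atm
coal seam: 1340 kg/m³ × 9.81 m/s² × 50 m = 6.573×10^5 Pa = 6.487 atm
Total = 143.4 + 75.05 + 6.487 = 224.98 atm

225 atm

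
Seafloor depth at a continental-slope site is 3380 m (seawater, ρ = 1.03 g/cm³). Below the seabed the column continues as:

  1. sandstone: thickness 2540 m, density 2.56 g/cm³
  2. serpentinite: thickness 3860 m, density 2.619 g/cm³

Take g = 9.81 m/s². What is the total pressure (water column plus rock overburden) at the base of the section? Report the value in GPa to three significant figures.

seawater: 1030 kg/m³ × 9.81 m/s² × 3380 m = 3.415×10^7 Pa = 0.03415 GPa
sandstone: 2560 kg/m³ × 9.81 m/s² × 2540 m = 6.379×10^7 Pa = 0.06379 GPa
serpentinite: 2619 kg/m³ × 9.81 m/s² × 3860 m = 9.917×10^7 Pa = 0.09917 GPa
Total = 0.03415 + 0.06379 + 0.09917 = 0.19711 GPa

0.197 GPa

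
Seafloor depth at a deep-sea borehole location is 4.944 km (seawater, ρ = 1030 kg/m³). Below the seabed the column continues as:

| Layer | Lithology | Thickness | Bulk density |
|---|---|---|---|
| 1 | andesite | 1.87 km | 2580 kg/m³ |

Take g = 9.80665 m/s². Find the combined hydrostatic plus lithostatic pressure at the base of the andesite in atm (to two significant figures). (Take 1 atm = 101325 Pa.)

960 atm

seawater: 1030 kg/m³ × 9.80665 m/s² × 4944 m = 4.994×10^7 Pa = 492.9 atm
andesite: 2580 kg/m³ × 9.80665 m/s² × 1870 m = 4.731×10^7 Pa = 466.9 atm
Total = 492.9 + 466.9 = 959.80 atm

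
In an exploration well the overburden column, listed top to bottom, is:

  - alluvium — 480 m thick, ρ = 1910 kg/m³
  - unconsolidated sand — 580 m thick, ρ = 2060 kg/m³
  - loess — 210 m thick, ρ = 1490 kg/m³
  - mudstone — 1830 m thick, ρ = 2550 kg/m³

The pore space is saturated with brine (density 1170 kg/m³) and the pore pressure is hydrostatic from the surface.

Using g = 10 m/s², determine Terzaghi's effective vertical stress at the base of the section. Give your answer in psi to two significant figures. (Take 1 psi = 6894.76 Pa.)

Overburden (lithostatic) stress σ_v:
alluvium: 1910 kg/m³ × 10 m/s² × 480 m = 9.168×10^6 Pa = 9.168 MPa
unconsolidated sand: 2060 kg/m³ × 10 m/s² × 580 m = 1.195×10^7 Pa = 11.95 MPa
loess: 1490 kg/m³ × 10 m/s² × 210 m = 3.129×10^6 Pa = 3.129 MPa
mudstone: 2550 kg/m³ × 10 m/s² × 1830 m = 4.667×10^7 Pa = 46.66 MPa
Total = 9.168 + 11.95 + 3.129 + 46.66 = 70.910 MPa
Pore pressure P_p = 1170 kg/m³ × 10 m/s² × 3100 m = 3.627×10^7 Pa = 36.27 MPa
Effective stress σ' = σ_v − P_p = 70.91 − 36.27 = 34.640 MPa = 5024.1 psi

5000 psi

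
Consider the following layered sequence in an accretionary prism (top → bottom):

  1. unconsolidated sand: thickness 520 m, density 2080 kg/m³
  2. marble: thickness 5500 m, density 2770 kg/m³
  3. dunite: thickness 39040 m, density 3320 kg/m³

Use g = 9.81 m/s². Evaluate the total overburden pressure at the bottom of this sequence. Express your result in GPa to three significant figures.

unconsolidated sand: 2080 kg/m³ × 9.81 m/s² × 520 m = 1.061×10^7 Pa = 0.01061 GPa
marble: 2770 kg/m³ × 9.81 m/s² × 5500 m = 1.495×10^8 Pa = 0.1495 GPa
dunite: 3320 kg/m³ × 9.81 m/s² × 39040 m = 1.272×10^9 Pa = 1.272 GPa
Total = 0.01061 + 0.1495 + 1.272 = 1.4316 GPa

1.43 GPa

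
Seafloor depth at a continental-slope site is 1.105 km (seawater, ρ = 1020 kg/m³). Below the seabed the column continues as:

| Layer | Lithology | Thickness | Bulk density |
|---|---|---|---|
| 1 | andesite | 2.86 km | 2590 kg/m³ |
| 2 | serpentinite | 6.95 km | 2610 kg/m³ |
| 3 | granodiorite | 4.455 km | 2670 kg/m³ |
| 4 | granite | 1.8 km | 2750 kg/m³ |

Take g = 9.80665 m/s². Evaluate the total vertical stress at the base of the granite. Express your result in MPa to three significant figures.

seawater: 1020 kg/m³ × 9.80665 m/s² × 1105 m = 1.105×10^7 Pa = 11.05 MPa
andesite: 2590 kg/m³ × 9.80665 m/s² × 2860 m = 7.264×10^7 Pa = 72.64 MPa
serpentinite: 2610 kg/m³ × 9.80665 m/s² × 6950 m = 1.779×10^8 Pa = 177.9 MPa
granodiorite: 2670 kg/m³ × 9.80665 m/s² × 4455 m = 1.166×10^8 Pa = 116.6 MPa
granite: 2750 kg/m³ × 9.80665 m/s² × 1800 m = 4.854×10^7 Pa = 48.54 MPa
Total = 11.05 + 72.64 + 177.9 + 116.6 + 48.54 = 426.77 MPa

427 MPa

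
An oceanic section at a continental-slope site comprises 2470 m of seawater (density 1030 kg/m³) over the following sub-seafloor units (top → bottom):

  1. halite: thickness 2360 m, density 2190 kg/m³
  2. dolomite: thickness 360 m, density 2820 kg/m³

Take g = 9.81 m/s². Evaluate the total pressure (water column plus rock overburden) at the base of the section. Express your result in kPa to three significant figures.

85600 kPa

seawater: 1030 kg/m³ × 9.81 m/s² × 2470 m = 2.496×10^7 Pa = 24958 kPa
halite: 2190 kg/m³ × 9.81 m/s² × 2360 m = 5.070×10^7 Pa = 50702 kPa
dolomite: 2820 kg/m³ × 9.81 m/s² × 360 m = 9.959×10^6 Pa = 9959 kPa
Total = 24958 + 50702 + 9959 = 85619 kPa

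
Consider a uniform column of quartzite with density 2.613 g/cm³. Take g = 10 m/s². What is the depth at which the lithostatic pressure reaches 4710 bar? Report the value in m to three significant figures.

h = P/(ρg) = 4710 bar / (2613 kg/m³ × 10 m/s²) = 4.710×10^8 Pa / 26130 Pa/m = 18025 m

18000 m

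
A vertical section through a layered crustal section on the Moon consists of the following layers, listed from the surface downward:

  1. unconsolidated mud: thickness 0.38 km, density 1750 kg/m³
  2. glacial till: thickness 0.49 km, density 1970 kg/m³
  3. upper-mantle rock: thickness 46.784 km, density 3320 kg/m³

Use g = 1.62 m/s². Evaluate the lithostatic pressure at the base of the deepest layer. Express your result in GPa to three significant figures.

unconsolidated mud: 1750 kg/m³ × 1.62 m/s² × 380 m = 1.077×10^6 Pa = 1.077×10^-3 GPa
glacial till: 1970 kg/m³ × 1.62 m/s² × 490 m = 1.564×10^6 Pa = 1.564×10^-3 GPa
upper-mantle rock: 3320 kg/m³ × 1.62 m/s² × 46784 m = 2.516×10^8 Pa = 0.2516 GPa
Total = 1.077×10^-3 + 1.564×10^-3 + 0.2516 = 0.25426 GPa

0.254 GPa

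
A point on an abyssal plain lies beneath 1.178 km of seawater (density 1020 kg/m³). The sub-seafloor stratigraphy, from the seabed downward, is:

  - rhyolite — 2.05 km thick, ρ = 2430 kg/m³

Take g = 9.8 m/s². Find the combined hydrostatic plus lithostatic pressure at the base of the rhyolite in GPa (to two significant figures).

0.061 GPa

seawater: 1020 kg/m³ × 9.8 m/s² × 1178 m = 1.178×10^7 Pa = 0.01178 GPa
rhyolite: 2430 kg/m³ × 9.8 m/s² × 2050 m = 4.882×10^7 Pa = 0.04882 GPa
Total = 0.01178 + 0.04882 = 0.060594 GPa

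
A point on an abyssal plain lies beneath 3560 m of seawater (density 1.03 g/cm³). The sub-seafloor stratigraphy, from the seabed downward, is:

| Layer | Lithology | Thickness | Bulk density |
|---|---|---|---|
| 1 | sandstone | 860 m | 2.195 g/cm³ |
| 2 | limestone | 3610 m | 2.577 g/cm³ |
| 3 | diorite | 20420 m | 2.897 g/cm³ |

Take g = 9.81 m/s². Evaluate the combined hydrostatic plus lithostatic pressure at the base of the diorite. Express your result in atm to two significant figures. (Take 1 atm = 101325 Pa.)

seawater: 1030 kg/m³ × 9.81 m/s² × 3560 m = 3.597×10^7 Pa = 355.0 atm
sandstone: 2195 kg/m³ × 9.81 m/s² × 860 m = 1.852×10^7 Pa = 182.8 atm
limestone: 2577 kg/m³ × 9.81 m/s² × 3610 m = 9.126×10^7 Pa = 900.7 atm
diorite: 2897 kg/m³ × 9.81 m/s² × 20420 m = 5.803×10^8 Pa = 5727 atm
Total = 355.0 + 182.8 + 900.7 + 5727 = 7165.8 atm

7200 atm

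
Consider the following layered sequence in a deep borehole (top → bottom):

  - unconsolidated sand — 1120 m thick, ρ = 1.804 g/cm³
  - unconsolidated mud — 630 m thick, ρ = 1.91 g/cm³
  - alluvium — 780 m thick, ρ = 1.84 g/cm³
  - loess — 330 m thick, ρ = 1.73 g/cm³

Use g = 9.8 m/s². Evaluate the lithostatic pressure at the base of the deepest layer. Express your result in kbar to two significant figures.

0.51 kbar

unconsolidated sand: 1804 kg/m³ × 9.8 m/s² × 1120 m = 1.980×10^7 Pa = 0.1980 kbar
unconsolidated mud: 1910 kg/m³ × 9.8 m/s² × 630 m = 1.179×10^7 Pa = 0.1179 kbar
alluvium: 1840 kg/m³ × 9.8 m/s² × 780 m = 1.406×10^7 Pa = 0.1406 kbar
loess: 1730 kg/m³ × 9.8 m/s² × 330 m = 5.595×10^6 Pa = 0.05595 kbar
Total = 0.1980 + 0.1179 + 0.1406 + 0.05595 = 0.51253 kbar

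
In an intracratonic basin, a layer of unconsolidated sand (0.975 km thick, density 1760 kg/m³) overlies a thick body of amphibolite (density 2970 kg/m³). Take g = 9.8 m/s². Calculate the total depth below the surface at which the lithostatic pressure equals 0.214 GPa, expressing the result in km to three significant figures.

7.75 km

Pressure at base of upper layers: 1760×9.8×975 = 1.682×10^7 Pa = 0.01682 GPa
Remaining pressure to be supplied by amphibolite: 2.140×10^8 − 1.682×10^7 = 1.972×10^8 Pa
Additional depth in amphibolite = 1.972×10^8 Pa / (2970 kg/m³ × 9.8 m/s²) = 6774.7 m
Total depth = 975 m + 6774.7 m = 7749.7 m
= 7.7497 km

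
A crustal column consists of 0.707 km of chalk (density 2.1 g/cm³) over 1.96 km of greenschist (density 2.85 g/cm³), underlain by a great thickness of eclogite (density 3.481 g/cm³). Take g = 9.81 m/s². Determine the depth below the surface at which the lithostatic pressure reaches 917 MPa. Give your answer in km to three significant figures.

27.5 km

Pressure at base of upper layers: 2100×9.81×707 + 2850×9.81×1960 = 6.936×10^7 Pa = 69.36 MPa
Remaining pressure to be supplied by eclogite: 9.170×10^8 − 6.936×10^7 = 8.476×10^8 Pa
Additional depth in eclogite = 8.476×10^8 Pa / (3481 kg/m³ × 9.81 m/s²) = 24822 m
Total depth = 2667 m + 24822 m = 27489 m
= 27.489 km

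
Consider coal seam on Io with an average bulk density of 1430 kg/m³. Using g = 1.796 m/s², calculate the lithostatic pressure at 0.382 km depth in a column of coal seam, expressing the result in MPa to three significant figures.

coal seam: 1430 kg/m³ × 1.796 m/s² × 382 m = 9.811×10^5 Pa = 0.9811 MPa

0.981 MPa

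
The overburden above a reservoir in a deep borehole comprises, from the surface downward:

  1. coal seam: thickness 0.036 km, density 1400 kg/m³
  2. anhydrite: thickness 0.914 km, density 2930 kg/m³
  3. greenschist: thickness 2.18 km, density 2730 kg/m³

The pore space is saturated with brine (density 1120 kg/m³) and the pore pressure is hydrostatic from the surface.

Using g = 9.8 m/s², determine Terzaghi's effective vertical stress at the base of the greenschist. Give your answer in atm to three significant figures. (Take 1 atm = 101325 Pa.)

Overburden (lithostatic) stress σ_v:
coal seam: 1400 kg/m³ × 9.8 m/s² × 36 m = 4.939×10^5 Pa = 0.4939 MPa
anhydrite: 2930 kg/m³ × 9.8 m/s² × 914 m = 2.624×10^7 Pa = 26.24 MPa
greenschist: 2730 kg/m³ × 9.8 m/s² × 2180 m = 5.832×10^7 Pa = 58.32 MPa
Total = 0.4939 + 26.24 + 58.32 = 85.062 MPa
Pore pressure P_p = 1120 kg/m³ × 9.8 m/s² × 3130 m = 3.435×10^7 Pa = 34.35 MPa
Effective stress σ' = σ_v − P_p = 85.06 − 34.35 = 50.707 MPa = 500.44 atm

500 atm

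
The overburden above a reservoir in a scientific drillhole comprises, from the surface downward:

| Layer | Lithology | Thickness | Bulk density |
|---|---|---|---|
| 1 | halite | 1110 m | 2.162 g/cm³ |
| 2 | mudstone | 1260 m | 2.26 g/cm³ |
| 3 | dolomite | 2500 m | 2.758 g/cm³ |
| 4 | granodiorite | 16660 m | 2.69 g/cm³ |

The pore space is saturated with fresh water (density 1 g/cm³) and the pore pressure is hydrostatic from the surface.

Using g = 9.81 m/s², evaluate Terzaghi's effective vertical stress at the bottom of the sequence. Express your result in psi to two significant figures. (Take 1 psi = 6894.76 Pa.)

Overburden (lithostatic) stress σ_v:
halite: 2162 kg/m³ × 9.81 m/s² × 1110 m = 2.354×10^7 Pa = 23.54 MPa
mudstone: 2260 kg/m³ × 9.81 m/s² × 1260 m = 2.793×10^7 Pa = 27.93 MPa
dolomite: 2758 kg/m³ × 9.81 m/s² × 2500 m = 6.764×10^7 Pa = 67.64 MPa
granodiorite: 2690 kg/m³ × 9.81 m/s² × 16660 m = 4.396×10^8 Pa = 439.6 MPa
Total = 23.54 + 27.93 + 67.64 + 439.6 = 558.76 MPa
Pore pressure P_p = 1000 kg/m³ × 9.81 m/s² × 21530 m = 2.112×10^8 Pa = 211.2 MPa
Effective stress σ' = σ_v − P_p = 558.8 − 211.2 = 347.55 MPa = 50407 psi

50000 psi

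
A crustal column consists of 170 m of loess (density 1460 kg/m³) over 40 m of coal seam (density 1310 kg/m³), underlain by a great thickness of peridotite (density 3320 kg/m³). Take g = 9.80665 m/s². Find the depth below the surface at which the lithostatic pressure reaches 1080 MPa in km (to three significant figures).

Pressure at base of upper layers: 1460×9.80665×170 + 1310×9.80665×40 = 2.948×10^6 Pa = 2.948 MPa
Remaining pressure to be supplied by peridotite: 1.080×10^9 − 2.948×10^6 = 1.077×10^9 Pa
Additional depth in peridotite = 1.077×10^9 Pa / (3320 kg/m³ × 9.80665 m/s²) = 33081 m
Total depth = 210 m + 33081 m = 33291 m
= 33.291 km

33.3 km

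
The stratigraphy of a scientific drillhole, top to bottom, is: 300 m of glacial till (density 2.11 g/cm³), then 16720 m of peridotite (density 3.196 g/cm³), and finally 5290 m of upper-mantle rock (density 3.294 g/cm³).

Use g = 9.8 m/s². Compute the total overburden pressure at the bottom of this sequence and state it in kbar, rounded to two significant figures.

7.0 kbar

glacial till: 2110 kg/m³ × 9.8 m/s² × 300 m = 6.203×10^6 Pa = 0.06203 kbar
peridotite: 3196 kg/m³ × 9.8 m/s² × 16720 m = 5.237×10^8 Pa = 5.237 kbar
upper-mantle rock: 3294 kg/m³ × 9.8 m/s² × 5290 m = 1.708×10^8 Pa = 1.708 kbar
Total = 0.06203 + 5.237 + 1.708 = 7.0065 kbar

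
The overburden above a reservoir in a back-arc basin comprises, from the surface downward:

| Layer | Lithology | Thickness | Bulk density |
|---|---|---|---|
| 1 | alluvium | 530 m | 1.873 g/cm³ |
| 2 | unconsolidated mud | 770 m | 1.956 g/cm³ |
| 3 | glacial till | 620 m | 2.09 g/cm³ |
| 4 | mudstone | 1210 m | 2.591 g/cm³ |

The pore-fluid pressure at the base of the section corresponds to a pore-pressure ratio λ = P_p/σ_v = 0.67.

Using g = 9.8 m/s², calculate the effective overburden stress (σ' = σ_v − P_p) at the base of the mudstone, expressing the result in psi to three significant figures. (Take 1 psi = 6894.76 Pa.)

Overburden (lithostatic) stress σ_v:
alluvium: 1873 kg/m³ × 9.8 m/s² × 530 m = 9.728×10^6 Pa = 9.728 MPa
unconsolidated mud: 1956 kg/m³ × 9.8 m/s² × 770 m = 1.476×10^7 Pa = 14.76 MPa
glacial till: 2090 kg/m³ × 9.8 m/s² × 620 m = 1.270×10^7 Pa = 12.70 MPa
mudstone: 2591 kg/m³ × 9.8 m/s² × 1210 m = 3.072×10^7 Pa = 30.72 MPa
Total = 9.728 + 14.76 + 12.70 + 30.72 = 67.911 MPa
Pore pressure P_p = λ·σ_v = 0.67 × 67.91 MPa = 45.50 MPa
Effective stress σ' = σ_v − P_p = 67.91 − 45.50 = 22.411 MPa = 3250.4 psi

3250 psi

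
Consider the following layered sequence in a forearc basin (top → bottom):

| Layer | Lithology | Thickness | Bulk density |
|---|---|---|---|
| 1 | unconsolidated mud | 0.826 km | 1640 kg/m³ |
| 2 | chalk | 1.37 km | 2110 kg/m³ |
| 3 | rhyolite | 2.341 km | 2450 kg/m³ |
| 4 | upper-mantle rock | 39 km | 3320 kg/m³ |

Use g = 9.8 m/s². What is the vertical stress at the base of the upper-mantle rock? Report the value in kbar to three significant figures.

13.7 kbar

unconsolidated mud: 1640 kg/m³ × 9.8 m/s² × 826 m = 1.328×10^7 Pa = 0.1328 kbar
chalk: 2110 kg/m³ × 9.8 m/s² × 1370 m = 2.833×10^7 Pa = 0.2833 kbar
rhyolite: 2450 kg/m³ × 9.8 m/s² × 2341 m = 5.621×10^7 Pa = 0.5621 kbar
upper-mantle rock: 3320 kg/m³ × 9.8 m/s² × 39000 m = 1.269×10^9 Pa = 12.69 kbar
Total = 0.1328 + 0.2833 + 0.5621 + 12.69 = 13.667 kbar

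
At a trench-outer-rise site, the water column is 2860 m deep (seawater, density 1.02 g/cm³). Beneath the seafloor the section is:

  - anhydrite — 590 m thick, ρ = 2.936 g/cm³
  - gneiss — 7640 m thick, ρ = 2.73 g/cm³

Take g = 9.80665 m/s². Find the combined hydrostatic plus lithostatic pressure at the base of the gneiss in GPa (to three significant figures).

seawater: 1020 kg/m³ × 9.80665 m/s² × 2860 m = 2.861×10^7 Pa = 0.02861 GPa
anhydrite: 2936 kg/m³ × 9.80665 m/s² × 590 m = 1.699×10^7 Pa = 0.01699 GPa
gneiss: 2730 kg/m³ × 9.80665 m/s² × 7640 m = 2.045×10^8 Pa = 0.2045 GPa
Total = 0.02861 + 0.01699 + 0.2045 = 0.25013 GPa

0.250 GPa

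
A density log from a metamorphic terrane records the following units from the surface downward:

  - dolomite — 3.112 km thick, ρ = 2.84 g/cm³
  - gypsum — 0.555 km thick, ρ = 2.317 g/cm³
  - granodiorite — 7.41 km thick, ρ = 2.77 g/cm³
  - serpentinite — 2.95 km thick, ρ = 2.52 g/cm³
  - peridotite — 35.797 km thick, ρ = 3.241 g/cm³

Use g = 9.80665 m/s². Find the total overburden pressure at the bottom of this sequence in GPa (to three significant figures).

dolomite: 2840 kg/m³ × 9.80665 m/s² × 3112 m = 8.667×10^7 Pa = 0.08667 GPa
gypsum: 2317 kg/m³ × 9.80665 m/s² × 555 m = 1.261×10^7 Pa = 0.01261 GPa
granodiorite: 2770 kg/m³ × 9.80665 m/s² × 7410 m = 2.013×10^8 Pa = 0.2013 GPa
serpentinite: 2520 kg/m³ × 9.80665 m/s² × 2950 m = 7.290×10^7 Pa = 0.07290 GPa
peridotite: 3241 kg/m³ × 9.80665 m/s² × 35797 m = 1.138×10^9 Pa = 1.138 GPa
Total = 0.08667 + 0.01261 + 0.2013 + 0.07290 + 1.138 = 1.5112 GPa

1.51 GPa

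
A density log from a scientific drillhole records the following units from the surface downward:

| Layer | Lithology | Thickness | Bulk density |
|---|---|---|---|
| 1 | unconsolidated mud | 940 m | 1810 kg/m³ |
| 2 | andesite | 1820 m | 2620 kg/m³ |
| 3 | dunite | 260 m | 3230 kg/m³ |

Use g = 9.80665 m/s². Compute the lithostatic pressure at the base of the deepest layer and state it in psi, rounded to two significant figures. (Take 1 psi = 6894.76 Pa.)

10000 psi

unconsolidated mud: 1810 kg/m³ × 9.80665 m/s² × 940 m = 1.669×10^7 Pa = 2420 psi
andesite: 2620 kg/m³ × 9.80665 m/s² × 1820 m = 4.676×10^7 Pa = 6782 psi
dunite: 3230 kg/m³ × 9.80665 m/s² × 260 m = 8.236×10^6 Pa = 1194 psi
Total = 2420 + 6782 + 1194 = 10397 psi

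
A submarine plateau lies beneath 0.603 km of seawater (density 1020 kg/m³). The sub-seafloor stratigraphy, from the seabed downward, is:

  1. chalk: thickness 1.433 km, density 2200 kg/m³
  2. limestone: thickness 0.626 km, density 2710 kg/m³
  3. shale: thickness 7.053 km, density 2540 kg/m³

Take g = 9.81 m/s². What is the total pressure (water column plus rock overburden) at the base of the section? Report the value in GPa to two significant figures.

seawater: 1020 kg/m³ × 9.81 m/s² × 603 m = 6.034×10^6 Pa = 6.034×10^-3 GPa
chalk: 2200 kg/m³ × 9.81 m/s² × 1433 m = 3.093×10^7 Pa = 0.03093 GPa
limestone: 2710 kg/m³ × 9.81 m/s² × 626 m = 1.664×10^7 Pa = 0.01664 GPa
shale: 2540 kg/m³ × 9.81 m/s² × 7053 m = 1.757×10^8 Pa = 0.1757 GPa
Total = 6.034×10^-3 + 0.03093 + 0.01664 + 0.1757 = 0.22935 GPa

0.23 GPa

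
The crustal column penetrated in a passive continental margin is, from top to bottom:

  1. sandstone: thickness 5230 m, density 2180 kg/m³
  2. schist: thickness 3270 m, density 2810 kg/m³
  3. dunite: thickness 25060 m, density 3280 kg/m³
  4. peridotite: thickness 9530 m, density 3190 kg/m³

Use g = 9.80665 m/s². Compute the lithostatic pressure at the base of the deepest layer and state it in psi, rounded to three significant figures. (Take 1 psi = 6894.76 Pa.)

sandstone: 2180 kg/m³ × 9.80665 m/s² × 5230 m = 1.118×10^8 Pa = 16217 psi
schist: 2810 kg/m³ × 9.80665 m/s² × 3270 m = 9.011×10^7 Pa = 13069 psi
dunite: 3280 kg/m³ × 9.80665 m/s² × 25060 m = 8.061×10^8 Pa = 1.169×10^5 psi
peridotite: 3190 kg/m³ × 9.80665 m/s² × 9530 m = 2.981×10^8 Pa = 43240 psi
Total = 16217 + 13069 + 1.169×10^5 + 43240 = 1.8944×10^5 psi

189000 psi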